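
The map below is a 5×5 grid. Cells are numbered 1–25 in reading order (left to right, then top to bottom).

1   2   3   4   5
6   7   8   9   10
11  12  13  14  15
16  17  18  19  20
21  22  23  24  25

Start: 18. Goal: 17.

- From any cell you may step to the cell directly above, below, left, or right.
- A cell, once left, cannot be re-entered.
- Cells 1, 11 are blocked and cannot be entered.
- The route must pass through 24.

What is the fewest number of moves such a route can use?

Any route passes through 24 somewhere between 18 and 17. Summing Manhattan distances along the two legs (18 → 24 → 17) gives a lower bound of 2 + 3 = 5 moves.
A route of 5 moves achieves this: 18 → 19 → 24 → 23 → 22 → 17.
Since 5 matches the lower bound, it is optimal.

5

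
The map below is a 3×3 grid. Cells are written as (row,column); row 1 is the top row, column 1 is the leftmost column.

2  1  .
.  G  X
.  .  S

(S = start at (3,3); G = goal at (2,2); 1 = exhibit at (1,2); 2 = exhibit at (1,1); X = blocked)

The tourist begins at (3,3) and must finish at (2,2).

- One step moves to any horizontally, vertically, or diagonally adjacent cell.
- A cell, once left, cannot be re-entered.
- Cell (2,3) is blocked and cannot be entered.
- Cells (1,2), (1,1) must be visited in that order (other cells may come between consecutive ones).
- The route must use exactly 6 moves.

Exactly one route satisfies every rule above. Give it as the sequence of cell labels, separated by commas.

The waypoints must appear in the order (1,2), (1,1), with no cell reused.
Route from (3,3): left 2 to (3,1), up 1 to (2,1), up-right 1 to (1,2), left 1 to (1,1), down-right 1 to (2,2) — 6 moves in all.
Check: order respected (1 at step 4, 2 at step 5); 6 moves as required.

(3,3), (3,2), (3,1), (2,1), (1,2), (1,1), (2,2)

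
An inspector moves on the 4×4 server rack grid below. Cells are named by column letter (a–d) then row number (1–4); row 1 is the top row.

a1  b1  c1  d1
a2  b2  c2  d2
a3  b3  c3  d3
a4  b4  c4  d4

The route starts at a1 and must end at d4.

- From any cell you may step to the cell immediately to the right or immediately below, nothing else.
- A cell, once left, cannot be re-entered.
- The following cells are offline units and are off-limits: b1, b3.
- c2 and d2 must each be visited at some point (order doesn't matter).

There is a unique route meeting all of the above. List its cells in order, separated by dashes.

Moves only go right or down, so the column and row indices never decrease.
Route from a1: down 1 to a2, right 3 to d2, down 2 to d4 — 6 moves in all.
Check: all required cells visited.

a1 - a2 - b2 - c2 - d2 - d3 - d4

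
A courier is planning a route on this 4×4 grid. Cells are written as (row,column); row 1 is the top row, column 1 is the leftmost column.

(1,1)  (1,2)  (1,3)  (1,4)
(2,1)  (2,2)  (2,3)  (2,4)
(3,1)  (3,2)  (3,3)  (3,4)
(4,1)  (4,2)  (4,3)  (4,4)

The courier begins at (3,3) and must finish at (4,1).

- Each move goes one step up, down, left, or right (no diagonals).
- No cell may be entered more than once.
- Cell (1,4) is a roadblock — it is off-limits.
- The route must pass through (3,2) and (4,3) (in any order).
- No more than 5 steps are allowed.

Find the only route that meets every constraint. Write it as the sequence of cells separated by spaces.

(3,3) (4,3) (4,2) (3,2) (3,1) (4,1)

The 5-move cap with required stops at (3,2), (4,3) leaves no slack for detours.
Route from (3,3): down to (4,3), left to (4,2), up to (3,2), left to (3,1), down to (4,1) — 5 moves in all.
Check: all required cells visited; 5 ≤ 5 moves.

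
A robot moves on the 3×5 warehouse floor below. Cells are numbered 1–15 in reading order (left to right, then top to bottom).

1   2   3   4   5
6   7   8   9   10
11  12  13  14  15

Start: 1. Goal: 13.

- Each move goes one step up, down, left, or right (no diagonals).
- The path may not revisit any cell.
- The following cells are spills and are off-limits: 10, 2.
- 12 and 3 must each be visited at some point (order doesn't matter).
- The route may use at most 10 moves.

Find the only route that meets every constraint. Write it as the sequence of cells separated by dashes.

1 - 6 - 11 - 12 - 7 - 8 - 3 - 4 - 9 - 14 - 13

The 10-move cap with required stops at 12, 3 leaves no slack for detours.
Route from 1: down 2 to 11, right 1 to 12, up 1 to 7, right 1 to 8, up 1 to 3, right 1 to 4, down 2 to 14, left 1 to 13 — 10 moves in all.
Check: all required cells visited; 10 ≤ 10 moves.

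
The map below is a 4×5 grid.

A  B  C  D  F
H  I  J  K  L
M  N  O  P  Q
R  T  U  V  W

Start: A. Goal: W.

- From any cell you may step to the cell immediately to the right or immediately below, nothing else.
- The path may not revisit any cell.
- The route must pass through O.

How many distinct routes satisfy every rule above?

18

A right/down-only route from A to W makes exactly 3 down-moves and 4 right-moves in some order.
With no other constraints that would be C(7,3) = 35 routes.
Split at O and multiply the segment counts: A→O: 6; O→W: 3; product = 18.
That gives 18 routes.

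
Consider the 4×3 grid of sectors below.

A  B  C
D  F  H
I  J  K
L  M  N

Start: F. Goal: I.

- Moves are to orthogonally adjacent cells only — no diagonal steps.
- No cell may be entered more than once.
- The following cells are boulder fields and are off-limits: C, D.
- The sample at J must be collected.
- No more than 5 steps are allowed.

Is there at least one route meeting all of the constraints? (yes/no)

One route that works: F → J → I.

yes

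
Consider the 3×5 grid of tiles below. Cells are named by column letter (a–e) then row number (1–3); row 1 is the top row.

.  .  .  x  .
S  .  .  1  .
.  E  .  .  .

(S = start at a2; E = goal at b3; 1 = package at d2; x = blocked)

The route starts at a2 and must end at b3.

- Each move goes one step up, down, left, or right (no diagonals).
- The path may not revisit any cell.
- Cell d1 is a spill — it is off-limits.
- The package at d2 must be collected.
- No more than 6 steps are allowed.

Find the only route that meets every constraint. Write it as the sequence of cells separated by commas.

a2, b2, c2, d2, d3, c3, b3

The 6-move cap with required stops at d2 leaves no slack for detours.
Route from a2: right 3 to d2, down 1 to d3, left 2 to b3 — 6 moves in all.
Check: all required cells visited; 6 ≤ 6 moves.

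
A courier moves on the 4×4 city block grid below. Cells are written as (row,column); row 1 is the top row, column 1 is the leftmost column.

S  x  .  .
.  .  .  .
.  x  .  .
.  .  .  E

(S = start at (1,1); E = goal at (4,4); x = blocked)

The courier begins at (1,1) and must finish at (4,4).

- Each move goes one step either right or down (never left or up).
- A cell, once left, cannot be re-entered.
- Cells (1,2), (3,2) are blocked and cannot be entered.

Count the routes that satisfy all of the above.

A right/down-only route from (1,1) to (4,4) makes exactly 3 down-moves and 3 right-moves in some order.
With no other constraints that would be C(6,3) = 20 routes.
Subtract routes through each blocked cell (inclusion–exclusion for overlaps): − through (1,2): 10 − through (3,2): 9 + through (1,2)&(3,2): 3 → 4.
That gives 4 routes.

4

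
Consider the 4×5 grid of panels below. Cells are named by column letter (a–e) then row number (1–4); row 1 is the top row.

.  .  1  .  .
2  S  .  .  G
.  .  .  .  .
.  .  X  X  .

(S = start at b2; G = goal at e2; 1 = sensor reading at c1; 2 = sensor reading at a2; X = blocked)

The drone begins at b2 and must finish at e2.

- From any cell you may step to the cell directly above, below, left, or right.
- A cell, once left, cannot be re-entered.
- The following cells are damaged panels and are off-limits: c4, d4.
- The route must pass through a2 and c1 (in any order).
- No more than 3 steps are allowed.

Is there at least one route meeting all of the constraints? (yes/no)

Even ignoring the no-revisit rule, getting from b2 to e2, taking the cheapest ordering b2 → a2 → c1 → e2 needs at least 1 + 3 + 3 = 7 moves (Manhattan distance per leg), which exceeds the 3-move limit.

no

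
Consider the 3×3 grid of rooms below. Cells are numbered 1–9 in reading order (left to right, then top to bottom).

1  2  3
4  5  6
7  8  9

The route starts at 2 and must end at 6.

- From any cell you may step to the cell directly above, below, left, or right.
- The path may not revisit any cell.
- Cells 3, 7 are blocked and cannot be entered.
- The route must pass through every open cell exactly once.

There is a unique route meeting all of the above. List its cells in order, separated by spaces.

2 1 4 5 8 9 6

Need to visit all 7 open cells exactly once, starting at 2 and ending at 6.
Route from 2: left to 1, down to 4, right to 5, down to 8, right to 9, up to 6 — 6 moves in all.
Check: all 7 open cells covered.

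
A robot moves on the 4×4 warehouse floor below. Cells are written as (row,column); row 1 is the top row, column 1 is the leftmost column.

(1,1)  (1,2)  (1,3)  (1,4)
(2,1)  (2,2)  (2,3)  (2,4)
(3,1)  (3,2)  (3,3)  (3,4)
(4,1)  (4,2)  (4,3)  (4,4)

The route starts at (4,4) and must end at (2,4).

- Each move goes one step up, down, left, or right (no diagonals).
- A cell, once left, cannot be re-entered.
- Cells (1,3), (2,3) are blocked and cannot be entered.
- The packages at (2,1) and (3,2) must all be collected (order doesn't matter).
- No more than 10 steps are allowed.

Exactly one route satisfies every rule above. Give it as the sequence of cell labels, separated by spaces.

The budget equals the shortest possible length, so every move has to be on a shortest route through the required cells.
Route from (4,4): 3× left (reaching (4,1)), 2× up (reaching (2,1)), right to (2,2), down to (3,2), 2× right (reaching (3,4)), up to (2,4) — 10 moves in all.
Check: all required cells visited; 10 ≤ 10 moves.

(4,4) (4,3) (4,2) (4,1) (3,1) (2,1) (2,2) (3,2) (3,3) (3,4) (2,4)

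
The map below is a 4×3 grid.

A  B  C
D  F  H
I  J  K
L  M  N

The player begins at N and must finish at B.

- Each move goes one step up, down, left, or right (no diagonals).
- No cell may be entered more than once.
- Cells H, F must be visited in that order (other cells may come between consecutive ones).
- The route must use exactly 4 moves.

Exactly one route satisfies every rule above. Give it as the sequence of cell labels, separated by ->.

The waypoints must appear in the order H, F, with no cell reused.
Route from N: 2× up (reaching H), left to F, up to B — 4 moves in all.
Check: order respected (H at step 2, F at step 3); 4 moves as required.

N -> K -> H -> F -> B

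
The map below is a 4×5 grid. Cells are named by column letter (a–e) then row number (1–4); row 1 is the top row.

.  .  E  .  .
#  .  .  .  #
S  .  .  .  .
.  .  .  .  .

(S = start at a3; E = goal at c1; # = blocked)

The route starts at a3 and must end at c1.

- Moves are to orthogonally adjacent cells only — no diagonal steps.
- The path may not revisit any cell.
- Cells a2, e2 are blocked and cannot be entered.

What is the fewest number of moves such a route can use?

4

The Manhattan distance from a3 to c1 is |3−1| + |1−3| = 4, so at least 4 moves are needed.
A route of 4 moves achieves this: a3 → b3 → b2 → b1 → c1.
Since 4 matches the lower bound, it is optimal.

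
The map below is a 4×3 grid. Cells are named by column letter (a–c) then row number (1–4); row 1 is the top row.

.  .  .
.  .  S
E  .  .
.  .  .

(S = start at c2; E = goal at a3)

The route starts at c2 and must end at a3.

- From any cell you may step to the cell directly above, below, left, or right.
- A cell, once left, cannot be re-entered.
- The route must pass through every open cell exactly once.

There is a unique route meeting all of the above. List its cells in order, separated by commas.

Need to visit all 12 open cells exactly once, starting at c2 and ending at a3.
Cell c1 has only two open neighbours (c2 and b1), so the path must pass straight through it: one of those is the cell it's entered from and the other is where it exits.
Route from c2: up 1 to c1, left 2 to a1, down 1 to a2, right 1 to b2, down 1 to b3, right 1 to c3, down 1 to c4, left 2 to a4, up 1 to a3 — 11 moves in all.
Check: all 12 open cells covered.

c2, c1, b1, a1, a2, b2, b3, c3, c4, b4, a4, a3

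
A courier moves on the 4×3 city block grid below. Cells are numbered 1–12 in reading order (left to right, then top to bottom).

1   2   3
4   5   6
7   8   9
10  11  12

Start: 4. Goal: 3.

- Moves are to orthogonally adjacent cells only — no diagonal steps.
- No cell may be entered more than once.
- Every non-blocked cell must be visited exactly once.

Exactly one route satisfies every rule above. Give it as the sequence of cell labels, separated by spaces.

4 1 2 5 8 7 10 11 12 9 6 3

Need to visit all 12 open cells exactly once, starting at 4 and ending at 3.
Cell 12 has only two open neighbours (9 and 11), so the path must pass straight through it: one of those is the cell it's entered from and the other is where it exits.
Route from 4: up 1 to 1, right 1 to 2, down 2 to 8, left 1 to 7, down 1 to 10, right 2 to 12, up 3 to 3 — 11 moves in all.
Check: all 12 open cells covered.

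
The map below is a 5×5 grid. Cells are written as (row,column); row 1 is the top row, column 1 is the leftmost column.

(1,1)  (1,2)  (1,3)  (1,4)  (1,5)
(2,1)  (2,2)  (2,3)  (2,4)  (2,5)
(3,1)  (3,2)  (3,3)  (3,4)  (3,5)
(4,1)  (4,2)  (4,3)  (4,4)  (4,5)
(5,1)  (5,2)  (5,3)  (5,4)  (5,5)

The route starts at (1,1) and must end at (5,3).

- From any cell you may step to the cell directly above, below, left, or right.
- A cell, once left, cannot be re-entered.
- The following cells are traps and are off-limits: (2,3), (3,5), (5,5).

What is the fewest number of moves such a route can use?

The Manhattan distance from (1,1) to (5,3) is |1−5| + |1−3| = 6, so at least 6 moves are needed.
A route of 6 moves achieves this: (1,1) → (2,1) → (3,1) → (4,1) → (5,1) → (5,2) → (5,3).
Since 6 matches the lower bound, it is optimal.

6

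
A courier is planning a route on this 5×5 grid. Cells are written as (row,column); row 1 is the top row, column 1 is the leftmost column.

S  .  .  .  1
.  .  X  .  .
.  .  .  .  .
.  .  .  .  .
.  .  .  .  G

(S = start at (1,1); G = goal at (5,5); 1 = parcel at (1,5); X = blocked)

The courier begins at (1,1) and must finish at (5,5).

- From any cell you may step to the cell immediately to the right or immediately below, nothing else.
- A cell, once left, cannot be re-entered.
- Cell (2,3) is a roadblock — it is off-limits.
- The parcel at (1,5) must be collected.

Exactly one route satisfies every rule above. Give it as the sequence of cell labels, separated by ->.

(1,1) -> (1,2) -> (1,3) -> (1,4) -> (1,5) -> (2,5) -> (3,5) -> (4,5) -> (5,5)

Moves only go right or down, so the column and row indices never decrease.
Route from (1,1): 4× right (reaching (1,5)), 4× down (reaching (5,5)) — 8 moves in all.
Check: all required cells visited.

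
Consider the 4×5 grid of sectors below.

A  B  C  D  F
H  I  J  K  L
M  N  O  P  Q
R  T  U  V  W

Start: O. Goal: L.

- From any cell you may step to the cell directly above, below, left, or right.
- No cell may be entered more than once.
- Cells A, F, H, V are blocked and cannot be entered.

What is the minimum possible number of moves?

3

The Manhattan distance from O to L is |3−2| + |3−5| = 3, so at least 3 moves are needed.
A route of 3 moves achieves this: O → J → K → L.
Since 3 matches the lower bound, it is optimal.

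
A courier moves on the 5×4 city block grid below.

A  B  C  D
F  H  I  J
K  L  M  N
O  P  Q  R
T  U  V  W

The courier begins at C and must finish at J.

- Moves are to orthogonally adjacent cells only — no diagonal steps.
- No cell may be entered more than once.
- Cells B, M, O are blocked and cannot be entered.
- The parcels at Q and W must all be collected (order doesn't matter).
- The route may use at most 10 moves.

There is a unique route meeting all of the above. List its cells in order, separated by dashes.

Any route must reach Q and W and still end at J within 10 moves, so the order of the required stops is forced.
Route from C: down 1 to I, left 1 to H, down 2 to P, right 1 to Q, down 1 to V, right 1 to W, up 3 to J — 10 moves in all.
Check: all required cells visited; 10 ≤ 10 moves.

C - I - H - L - P - Q - V - W - R - N - J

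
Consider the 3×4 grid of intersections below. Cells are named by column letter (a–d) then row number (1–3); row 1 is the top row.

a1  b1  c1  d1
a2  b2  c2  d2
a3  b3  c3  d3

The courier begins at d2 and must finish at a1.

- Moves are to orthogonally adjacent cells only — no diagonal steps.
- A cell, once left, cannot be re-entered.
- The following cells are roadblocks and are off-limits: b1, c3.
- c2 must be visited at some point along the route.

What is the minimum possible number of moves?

4

Any route passes through c2 somewhere between d2 and a1. Summing Manhattan distances along the two legs (d2 → c2 → a1) gives a lower bound of 1 + 3 = 4 moves.
A route of 4 moves achieves this: d2 → c2 → b2 → a2 → a1.
Since 4 matches the lower bound, it is optimal.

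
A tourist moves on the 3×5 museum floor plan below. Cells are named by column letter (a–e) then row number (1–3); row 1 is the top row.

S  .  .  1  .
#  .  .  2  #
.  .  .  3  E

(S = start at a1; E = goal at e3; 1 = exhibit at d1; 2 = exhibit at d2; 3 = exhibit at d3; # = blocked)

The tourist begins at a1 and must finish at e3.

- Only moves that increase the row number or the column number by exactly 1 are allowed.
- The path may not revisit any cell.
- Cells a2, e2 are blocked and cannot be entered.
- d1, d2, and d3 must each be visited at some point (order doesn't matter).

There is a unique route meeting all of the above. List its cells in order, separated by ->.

a1 -> b1 -> c1 -> d1 -> d2 -> d3 -> e3

Moves only go right or down, so the column and row indices never decrease.
Route from a1: 3× right (reaching d1), 2× down (reaching d3), right to e3 — 6 moves in all.
Check: all required cells visited.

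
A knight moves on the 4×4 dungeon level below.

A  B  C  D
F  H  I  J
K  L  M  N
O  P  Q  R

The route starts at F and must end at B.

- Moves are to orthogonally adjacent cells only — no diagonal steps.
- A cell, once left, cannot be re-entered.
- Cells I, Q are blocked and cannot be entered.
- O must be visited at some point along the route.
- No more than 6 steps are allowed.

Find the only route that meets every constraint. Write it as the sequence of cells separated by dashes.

Any route must reach O and still end at B within 6 moves, so the order of the required stops is forced.
Route from F: 2× down (reaching O), right to P, 3× up (reaching B) — 6 moves in all.
Check: all required cells visited; 6 ≤ 6 moves.

F - K - O - P - L - H - B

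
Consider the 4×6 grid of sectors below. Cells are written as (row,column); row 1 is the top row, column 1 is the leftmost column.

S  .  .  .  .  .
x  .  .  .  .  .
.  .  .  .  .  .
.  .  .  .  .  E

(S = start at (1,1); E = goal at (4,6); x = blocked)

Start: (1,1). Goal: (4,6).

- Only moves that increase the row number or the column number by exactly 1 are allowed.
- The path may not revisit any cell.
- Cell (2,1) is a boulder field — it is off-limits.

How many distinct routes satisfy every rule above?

35

A right/down-only route from (1,1) to (4,6) makes exactly 3 down-moves and 5 right-moves in some order.
With no other constraints that would be C(8,3) = 56 routes.
Subtract routes through each blocked cell (inclusion–exclusion for overlaps): − through (2,1): 21 → 35.
That gives 35 routes.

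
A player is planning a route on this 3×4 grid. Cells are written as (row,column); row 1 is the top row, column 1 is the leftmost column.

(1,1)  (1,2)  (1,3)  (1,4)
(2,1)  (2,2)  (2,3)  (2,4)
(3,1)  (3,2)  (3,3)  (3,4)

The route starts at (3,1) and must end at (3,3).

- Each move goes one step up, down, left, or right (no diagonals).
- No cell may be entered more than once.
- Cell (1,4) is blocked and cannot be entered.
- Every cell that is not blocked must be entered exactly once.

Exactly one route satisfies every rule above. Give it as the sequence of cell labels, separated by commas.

Need to visit all 11 open cells exactly once, starting at (3,1) and ending at (3,3).
Cell (3,4) has only two open neighbours ((2,4) and (3,3)), so the path must pass straight through it: one of those is the cell it's entered from and the other is where it exits.
Route from (3,1): right 1 to (3,2), up 1 to (2,2), left 1 to (2,1), up 1 to (1,1), right 2 to (1,3), down 1 to (2,3), right 1 to (2,4), down 1 to (3,4), left 1 to (3,3) — 10 moves in all.
Check: all 11 open cells covered.

(3,1), (3,2), (2,2), (2,1), (1,1), (1,2), (1,3), (2,3), (2,4), (3,4), (3,3)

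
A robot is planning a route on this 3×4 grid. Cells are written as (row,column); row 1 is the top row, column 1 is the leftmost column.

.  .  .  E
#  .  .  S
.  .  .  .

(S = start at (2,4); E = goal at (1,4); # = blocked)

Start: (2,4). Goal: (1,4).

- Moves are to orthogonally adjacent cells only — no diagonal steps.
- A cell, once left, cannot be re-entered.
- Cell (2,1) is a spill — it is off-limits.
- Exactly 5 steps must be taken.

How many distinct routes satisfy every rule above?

2

Need simple routes of exactly 5 moves from (2,4) to (1,4) (Manhattan distance 1, so 2 moves are spent on a detour and 2 undoing it).
Enumerating: (2,4) (3,4) (3,3) (2,3) (1,3) (1,4) | (2,4) (2,3) (2,2) (1,2) (1,3) (1,4).
That gives 2 routes.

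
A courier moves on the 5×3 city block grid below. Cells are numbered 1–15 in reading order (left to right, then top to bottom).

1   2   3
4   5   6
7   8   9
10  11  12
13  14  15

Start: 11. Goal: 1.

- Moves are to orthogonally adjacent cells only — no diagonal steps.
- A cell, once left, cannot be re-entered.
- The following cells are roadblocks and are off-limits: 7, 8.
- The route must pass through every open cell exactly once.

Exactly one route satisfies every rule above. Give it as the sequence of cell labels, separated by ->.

Need to visit all 13 open cells exactly once, starting at 11 and ending at 1.
Route from 11: left 1 to 10, down 1 to 13, right 2 to 15, up 4 to 3, left 1 to 2, down 1 to 5, left 1 to 4, up 1 to 1 — 12 moves in all.
Check: all 13 open cells covered.

11 -> 10 -> 13 -> 14 -> 15 -> 12 -> 9 -> 6 -> 3 -> 2 -> 5 -> 4 -> 1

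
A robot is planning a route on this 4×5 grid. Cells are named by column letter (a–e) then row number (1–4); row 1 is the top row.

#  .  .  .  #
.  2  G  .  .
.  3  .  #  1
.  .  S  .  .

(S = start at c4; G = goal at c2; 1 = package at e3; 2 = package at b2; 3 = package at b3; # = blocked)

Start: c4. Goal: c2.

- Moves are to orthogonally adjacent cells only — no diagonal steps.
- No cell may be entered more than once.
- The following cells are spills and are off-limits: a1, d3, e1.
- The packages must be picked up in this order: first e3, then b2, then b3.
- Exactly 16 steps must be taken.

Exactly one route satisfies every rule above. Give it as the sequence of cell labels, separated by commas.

c4, d4, e4, e3, e2, d2, d1, c1, b1, b2, a2, a3, a4, b4, b3, c3, c2

The waypoints must appear in the order e3, b2, b3, with no cell reused.
Route from c4: 2× right (reaching e4), 2× up (reaching e2), left to d2, up to d1, 2× left (reaching b1), down to b2, left to a2, 2× down (reaching a4), right to b4, up to b3, right to c3, up to c2 — 16 moves in all.
Check: order respected (1 at step 3, 2 at step 9, 3 at step 14); 16 moves as required.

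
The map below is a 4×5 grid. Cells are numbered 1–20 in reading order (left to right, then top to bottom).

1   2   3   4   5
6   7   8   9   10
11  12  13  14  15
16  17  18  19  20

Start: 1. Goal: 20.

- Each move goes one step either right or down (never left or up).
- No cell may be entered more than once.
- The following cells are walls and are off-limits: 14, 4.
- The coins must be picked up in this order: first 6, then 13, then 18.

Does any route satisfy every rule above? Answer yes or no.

yes

One route that works: 1 → 6 → 11 → 12 → 13 → 18 → 19 → 20.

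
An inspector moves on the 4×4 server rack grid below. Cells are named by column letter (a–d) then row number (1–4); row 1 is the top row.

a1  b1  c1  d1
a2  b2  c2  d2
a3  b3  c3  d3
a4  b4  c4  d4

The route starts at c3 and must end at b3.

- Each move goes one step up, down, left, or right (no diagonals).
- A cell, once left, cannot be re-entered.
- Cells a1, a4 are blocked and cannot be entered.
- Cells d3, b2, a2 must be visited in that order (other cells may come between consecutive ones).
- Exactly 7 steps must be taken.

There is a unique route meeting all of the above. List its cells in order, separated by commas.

c3, d3, d2, c2, b2, a2, a3, b3

The waypoints must appear in the order d3, b2, a2, with no cell reused.
Route from c3: right to d3, up to d2, 3× left (reaching a2), down to a3, right to b3 — 7 moves in all.
Check: order respected (d3 at step 1, b2 at step 4, a2 at step 5); 7 moves as required.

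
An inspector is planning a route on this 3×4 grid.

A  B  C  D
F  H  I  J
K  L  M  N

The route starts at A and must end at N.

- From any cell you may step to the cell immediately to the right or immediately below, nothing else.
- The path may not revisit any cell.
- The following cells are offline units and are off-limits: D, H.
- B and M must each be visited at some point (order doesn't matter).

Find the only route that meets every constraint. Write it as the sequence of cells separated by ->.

Moves only go right or down, so the column and row indices never decrease.
Route from A: 2× right (reaching C), 2× down (reaching M), right to N — 5 moves in all.
Check: all required cells visited.

A -> B -> C -> I -> M -> N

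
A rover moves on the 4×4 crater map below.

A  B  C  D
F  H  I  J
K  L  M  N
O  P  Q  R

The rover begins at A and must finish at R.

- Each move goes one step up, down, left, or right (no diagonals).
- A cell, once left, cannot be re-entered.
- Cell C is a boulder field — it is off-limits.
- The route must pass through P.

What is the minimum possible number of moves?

6

Any route passes through P somewhere between A and R. Summing Manhattan distances along the two legs (A → P → R) gives a lower bound of 4 + 2 = 6 moves.
A route of 6 moves achieves this: A → F → K → O → P → Q → R.
Since 6 matches the lower bound, it is optimal.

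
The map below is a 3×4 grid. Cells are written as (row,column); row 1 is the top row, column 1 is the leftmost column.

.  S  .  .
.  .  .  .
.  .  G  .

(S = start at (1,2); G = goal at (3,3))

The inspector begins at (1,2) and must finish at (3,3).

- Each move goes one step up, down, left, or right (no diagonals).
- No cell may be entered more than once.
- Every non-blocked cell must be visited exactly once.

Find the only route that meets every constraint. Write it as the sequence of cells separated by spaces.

(1,2) (1,1) (2,1) (3,1) (3,2) (2,2) (2,3) (1,3) (1,4) (2,4) (3,4) (3,3)

Need to visit all 12 open cells exactly once, starting at (1,2) and ending at (3,3).
Cell (1,4) has only two open neighbours ((2,4) and (1,3)), so the path must pass straight through it: one of those is the cell it's entered from and the other is where it exits.
Route from (1,2): left 1 to (1,1), down 2 to (3,1), right 1 to (3,2), up 1 to (2,2), right 1 to (2,3), up 1 to (1,3), right 1 to (1,4), down 2 to (3,4), left 1 to (3,3) — 11 moves in all.
Check: all 12 open cells covered.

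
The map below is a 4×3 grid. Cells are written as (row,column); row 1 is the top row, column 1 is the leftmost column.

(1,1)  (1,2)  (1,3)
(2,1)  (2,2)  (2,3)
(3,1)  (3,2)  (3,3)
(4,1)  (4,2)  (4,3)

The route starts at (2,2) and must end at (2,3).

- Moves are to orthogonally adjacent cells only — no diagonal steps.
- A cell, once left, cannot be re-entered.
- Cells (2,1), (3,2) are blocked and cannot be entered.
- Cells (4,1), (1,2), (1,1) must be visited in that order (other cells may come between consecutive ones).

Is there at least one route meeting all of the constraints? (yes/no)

no

(1,1) must be visited but has only one open neighbour ((1,2)), and it is neither the start nor the goal — the route would have to enter and leave through (1,2), re-entering it.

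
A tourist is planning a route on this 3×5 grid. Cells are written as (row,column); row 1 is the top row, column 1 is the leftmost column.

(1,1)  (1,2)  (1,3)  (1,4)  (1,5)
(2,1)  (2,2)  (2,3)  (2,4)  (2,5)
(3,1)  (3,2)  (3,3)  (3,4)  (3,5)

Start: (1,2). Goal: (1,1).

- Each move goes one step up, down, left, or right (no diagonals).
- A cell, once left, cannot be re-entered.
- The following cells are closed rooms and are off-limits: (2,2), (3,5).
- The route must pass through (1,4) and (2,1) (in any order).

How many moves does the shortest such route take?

9

Any route passes through (1,4) and (2,1) in some order between (1,2) and (1,1). Summing Manhattan distances along each leg and taking the cheapest ordering ((1,2) → (1,4) → (2,1) → (1,1)) gives a lower bound of 2 + 4 + 1 = 7 moves.
The shortest route satisfying every rule uses 9 moves: (1,2) → (1,3) → (1,4) → (2,4) → (3,4) → (3,3) → (3,2) → (3,1) → (2,1) → (1,1).
The bound of 7 isn't tight here; checking systematically, no route of length 7 through 8 satisfies every constraint, so 9 is the minimum.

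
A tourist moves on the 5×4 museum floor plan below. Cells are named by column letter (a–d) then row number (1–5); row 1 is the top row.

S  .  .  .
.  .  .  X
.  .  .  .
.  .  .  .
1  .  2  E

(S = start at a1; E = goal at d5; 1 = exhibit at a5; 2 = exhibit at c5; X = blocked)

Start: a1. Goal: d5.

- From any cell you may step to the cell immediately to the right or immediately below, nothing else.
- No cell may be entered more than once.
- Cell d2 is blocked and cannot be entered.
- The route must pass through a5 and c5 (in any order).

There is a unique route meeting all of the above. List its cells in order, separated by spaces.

Moves only go right or down, so the column and row indices never decrease.
Route from a1: down 4 to a5, right 3 to d5 — 7 moves in all.
Check: all required cells visited.

a1 a2 a3 a4 a5 b5 c5 d5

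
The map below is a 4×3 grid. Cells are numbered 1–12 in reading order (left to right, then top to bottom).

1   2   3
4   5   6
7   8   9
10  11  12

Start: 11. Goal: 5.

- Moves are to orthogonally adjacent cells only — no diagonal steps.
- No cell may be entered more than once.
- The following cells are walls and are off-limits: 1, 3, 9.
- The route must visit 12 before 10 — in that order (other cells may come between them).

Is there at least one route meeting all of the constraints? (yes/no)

12 must be visited but has only one open neighbour (11), and it is neither the start nor the goal — the route would have to enter and leave through 11, re-entering it.

no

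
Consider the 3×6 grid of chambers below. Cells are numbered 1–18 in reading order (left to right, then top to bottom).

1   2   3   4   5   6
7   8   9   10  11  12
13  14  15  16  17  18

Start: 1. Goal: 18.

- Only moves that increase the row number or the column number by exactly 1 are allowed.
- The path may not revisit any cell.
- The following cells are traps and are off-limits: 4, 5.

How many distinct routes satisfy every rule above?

15

A right/down-only route from 1 to 18 makes exactly 2 down-moves and 5 right-moves in some order.
With no other constraints that would be C(7,2) = 21 routes.
Subtract routes through each blocked cell (inclusion–exclusion for overlaps): − through 4: 6 − through 5: 3 + through 4&5: 3 → 15.
That gives 15 routes.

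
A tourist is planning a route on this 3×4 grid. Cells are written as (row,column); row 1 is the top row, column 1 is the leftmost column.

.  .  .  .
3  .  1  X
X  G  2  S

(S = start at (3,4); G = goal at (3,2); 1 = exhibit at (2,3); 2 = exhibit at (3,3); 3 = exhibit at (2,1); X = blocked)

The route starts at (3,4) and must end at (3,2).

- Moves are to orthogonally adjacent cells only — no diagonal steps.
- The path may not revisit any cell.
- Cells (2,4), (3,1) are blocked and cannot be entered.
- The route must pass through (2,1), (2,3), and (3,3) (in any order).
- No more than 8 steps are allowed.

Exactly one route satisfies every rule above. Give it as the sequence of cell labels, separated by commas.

The budget equals the shortest possible length, so every move has to be on a shortest route through the required cells.
Route from (3,4): left to (3,3), 2× up (reaching (1,3)), 2× left (reaching (1,1)), down to (2,1), right to (2,2), down to (3,2) — 8 moves in all.
Check: all required cells visited; 8 ≤ 8 moves.

(3,4), (3,3), (2,3), (1,3), (1,2), (1,1), (2,1), (2,2), (3,2)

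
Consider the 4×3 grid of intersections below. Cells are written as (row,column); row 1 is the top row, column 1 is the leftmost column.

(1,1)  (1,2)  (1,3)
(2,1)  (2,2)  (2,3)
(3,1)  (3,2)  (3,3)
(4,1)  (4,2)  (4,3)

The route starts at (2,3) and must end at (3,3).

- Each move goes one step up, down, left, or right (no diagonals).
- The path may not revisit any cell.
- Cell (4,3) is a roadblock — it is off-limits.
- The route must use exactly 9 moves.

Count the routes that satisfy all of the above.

3

Need simple routes of exactly 9 moves from (2,3) to (3,3) (Manhattan distance 1, so 4 moves are spent on a detour and 4 undoing it).
Enumerating: (2,3) (1,3) (1,2) (2,2) (2,1) (3,1) (4,1) (4,2) (3,2) (3,3) | (2,3) (1,3) (1,2) (1,1) (2,1) (3,1) (4,1) (4,2) (3,2) (3,3) | (2,3) (2,2) (1,2) (1,1) (2,1) (3,1) (4,1) (4,2) (3,2) (3,3).
That gives 3 routes.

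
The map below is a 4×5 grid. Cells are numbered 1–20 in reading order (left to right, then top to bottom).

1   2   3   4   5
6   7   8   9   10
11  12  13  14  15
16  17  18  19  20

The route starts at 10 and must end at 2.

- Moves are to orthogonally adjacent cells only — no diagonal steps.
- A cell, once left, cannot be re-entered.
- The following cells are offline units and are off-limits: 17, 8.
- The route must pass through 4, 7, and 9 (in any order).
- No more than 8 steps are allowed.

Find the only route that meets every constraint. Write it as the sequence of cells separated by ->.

10 -> 5 -> 4 -> 9 -> 14 -> 13 -> 12 -> 7 -> 2

The 8-move cap with required stops at 4, 7, 9 leaves no slack for detours.
Route from 10: up to 5, left to 4, 2× down (reaching 14), 2× left (reaching 12), 2× up (reaching 2) — 8 moves in all.
Check: all required cells visited; 8 ≤ 8 moves.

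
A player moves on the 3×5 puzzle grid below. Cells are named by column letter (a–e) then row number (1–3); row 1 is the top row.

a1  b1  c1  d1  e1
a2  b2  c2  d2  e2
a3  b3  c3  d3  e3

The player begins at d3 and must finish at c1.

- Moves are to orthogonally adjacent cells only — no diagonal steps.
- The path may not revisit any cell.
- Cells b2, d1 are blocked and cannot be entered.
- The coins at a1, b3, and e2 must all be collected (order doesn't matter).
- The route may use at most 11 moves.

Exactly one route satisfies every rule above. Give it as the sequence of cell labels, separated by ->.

d3 -> e3 -> e2 -> d2 -> c2 -> c3 -> b3 -> a3 -> a2 -> a1 -> b1 -> c1

Any route must reach a1, b3, and e2 and still end at c1 within 11 moves, so the order of the required stops is forced.
Route from d3: right 1 to e3, up 1 to e2, left 2 to c2, down 1 to c3, left 2 to a3, up 2 to a1, right 2 to c1 — 11 moves in all.
Check: all required cells visited; 11 ≤ 11 moves.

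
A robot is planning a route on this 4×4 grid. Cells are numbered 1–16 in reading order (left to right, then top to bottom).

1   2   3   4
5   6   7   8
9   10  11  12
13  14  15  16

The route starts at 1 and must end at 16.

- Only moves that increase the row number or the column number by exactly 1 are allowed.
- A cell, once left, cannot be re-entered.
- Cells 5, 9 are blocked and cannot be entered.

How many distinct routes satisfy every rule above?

10

A right/down-only route from 1 to 16 makes exactly 3 down-moves and 3 right-moves in some order.
With no other constraints that would be C(6,3) = 20 routes.
Subtract routes through each blocked cell (inclusion–exclusion for overlaps): − through 5: 10 − through 9: 4 + through 5&9: 4 → 10.
That gives 10 routes.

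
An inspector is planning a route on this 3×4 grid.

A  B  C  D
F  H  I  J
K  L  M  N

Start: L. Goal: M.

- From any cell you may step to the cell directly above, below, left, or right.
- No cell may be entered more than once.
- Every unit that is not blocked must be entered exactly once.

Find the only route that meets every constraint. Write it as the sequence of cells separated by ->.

L -> K -> F -> A -> B -> H -> I -> C -> D -> J -> N -> M

Need to visit all 12 open cells exactly once, starting at L and ending at M.
Cell A has only two open neighbours (F and B), so the path must pass straight through it: one of those is the cell it's entered from and the other is where it exits.
Route from L: left to K, 2× up (reaching A), right to B, down to H, right to I, up to C, right to D, 2× down (reaching N), left to M — 11 moves in all.
Check: all 12 open cells covered.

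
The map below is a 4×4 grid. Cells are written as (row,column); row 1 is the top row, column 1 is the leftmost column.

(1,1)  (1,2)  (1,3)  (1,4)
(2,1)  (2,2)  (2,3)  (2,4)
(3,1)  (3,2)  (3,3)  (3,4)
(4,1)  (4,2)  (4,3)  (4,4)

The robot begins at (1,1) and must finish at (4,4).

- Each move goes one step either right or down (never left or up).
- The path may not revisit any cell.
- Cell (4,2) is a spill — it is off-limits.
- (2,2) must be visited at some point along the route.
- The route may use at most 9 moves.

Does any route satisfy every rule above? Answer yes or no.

One route that works: (1,1) → (2,1) → (2,2) → (3,2) → (3,3) → (4,3) → (4,4).

yes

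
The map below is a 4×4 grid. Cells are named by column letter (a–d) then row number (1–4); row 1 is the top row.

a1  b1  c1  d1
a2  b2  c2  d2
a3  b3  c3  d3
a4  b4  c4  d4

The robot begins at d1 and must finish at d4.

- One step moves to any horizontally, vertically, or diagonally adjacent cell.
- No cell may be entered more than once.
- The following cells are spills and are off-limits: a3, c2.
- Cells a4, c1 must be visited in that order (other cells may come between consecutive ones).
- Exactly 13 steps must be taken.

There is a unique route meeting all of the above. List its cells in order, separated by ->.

The waypoints must appear in the order a4, c1, with no cell reused.
Route from d1: down 2 to d3, down-left 1 to c4, left 2 to a4, up-right 1 to b3, up-left 1 to a2, up 1 to a1, right 2 to c1, down-left 1 to b2, down-right 2 to d4 — 13 moves in all.
Check: order respected (a4 at step 5, c1 at step 10); 13 moves as required.

d1 -> d2 -> d3 -> c4 -> b4 -> a4 -> b3 -> a2 -> a1 -> b1 -> c1 -> b2 -> c3 -> d4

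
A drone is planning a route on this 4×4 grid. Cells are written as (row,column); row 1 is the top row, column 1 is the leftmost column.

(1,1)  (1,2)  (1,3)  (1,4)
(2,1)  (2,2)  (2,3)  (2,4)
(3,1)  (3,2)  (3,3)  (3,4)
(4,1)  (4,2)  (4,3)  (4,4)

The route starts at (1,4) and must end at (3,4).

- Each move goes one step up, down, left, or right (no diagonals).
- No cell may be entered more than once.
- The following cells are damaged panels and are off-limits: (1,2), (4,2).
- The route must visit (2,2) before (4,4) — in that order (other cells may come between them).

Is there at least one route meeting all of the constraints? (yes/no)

One route that works: (1,4) → (2,4) → (2,3) → (2,2) → (3,2) → (3,3) → (4,3) → (4,4) → (3,4).

yes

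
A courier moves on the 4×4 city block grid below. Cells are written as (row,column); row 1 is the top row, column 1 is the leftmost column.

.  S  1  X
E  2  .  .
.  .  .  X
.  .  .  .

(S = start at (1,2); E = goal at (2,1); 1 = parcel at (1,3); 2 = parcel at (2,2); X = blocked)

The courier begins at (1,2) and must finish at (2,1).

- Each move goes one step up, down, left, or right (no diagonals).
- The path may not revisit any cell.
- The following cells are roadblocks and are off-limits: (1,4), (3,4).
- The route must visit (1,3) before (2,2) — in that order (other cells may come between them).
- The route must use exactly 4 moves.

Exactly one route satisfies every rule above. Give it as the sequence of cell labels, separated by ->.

The waypoints must appear in the order (1,3), (2,2), with no cell reused.
Route from (1,2): right 1 to (1,3), down 1 to (2,3), left 2 to (2,1) — 4 moves in all.
Check: order respected (1 at step 1, 2 at step 3); 4 moves as required.

(1,2) -> (1,3) -> (2,3) -> (2,2) -> (2,1)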